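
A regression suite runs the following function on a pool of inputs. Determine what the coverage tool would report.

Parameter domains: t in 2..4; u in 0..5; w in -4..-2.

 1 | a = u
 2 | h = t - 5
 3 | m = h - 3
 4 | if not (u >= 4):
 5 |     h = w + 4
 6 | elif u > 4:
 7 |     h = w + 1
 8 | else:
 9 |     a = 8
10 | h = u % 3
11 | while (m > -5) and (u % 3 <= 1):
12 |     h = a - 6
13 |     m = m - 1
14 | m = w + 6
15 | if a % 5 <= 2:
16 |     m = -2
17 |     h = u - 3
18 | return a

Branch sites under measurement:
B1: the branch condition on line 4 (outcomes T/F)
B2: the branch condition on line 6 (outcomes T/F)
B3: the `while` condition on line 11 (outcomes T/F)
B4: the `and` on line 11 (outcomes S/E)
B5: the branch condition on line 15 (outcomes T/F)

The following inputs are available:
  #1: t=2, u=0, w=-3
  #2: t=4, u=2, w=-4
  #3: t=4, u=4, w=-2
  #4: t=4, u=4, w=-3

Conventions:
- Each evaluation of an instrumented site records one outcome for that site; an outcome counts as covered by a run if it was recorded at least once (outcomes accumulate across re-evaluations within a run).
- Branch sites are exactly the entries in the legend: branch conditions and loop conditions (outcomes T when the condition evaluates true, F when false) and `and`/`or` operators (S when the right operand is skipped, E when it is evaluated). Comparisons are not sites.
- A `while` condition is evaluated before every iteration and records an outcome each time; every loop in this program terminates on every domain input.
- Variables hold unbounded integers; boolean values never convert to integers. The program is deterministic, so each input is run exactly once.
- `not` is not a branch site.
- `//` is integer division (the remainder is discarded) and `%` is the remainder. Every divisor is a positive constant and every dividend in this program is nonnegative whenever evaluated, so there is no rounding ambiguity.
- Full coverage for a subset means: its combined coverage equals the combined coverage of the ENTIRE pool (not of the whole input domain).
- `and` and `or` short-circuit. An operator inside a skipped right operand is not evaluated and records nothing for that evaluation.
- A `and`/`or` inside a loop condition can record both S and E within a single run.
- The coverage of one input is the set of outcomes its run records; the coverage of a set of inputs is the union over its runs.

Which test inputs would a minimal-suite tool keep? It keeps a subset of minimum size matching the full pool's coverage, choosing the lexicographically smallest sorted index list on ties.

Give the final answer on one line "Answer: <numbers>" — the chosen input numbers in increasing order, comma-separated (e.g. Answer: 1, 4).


input #1, t=2, u=0, w=-3: outcomes B1=T, B3=F, B4=S, B5=T
input #2, t=4, u=2, w=-4: outcomes B1=T, B3=F, B4=E, B5=T
input #3, t=4, u=4, w=-2: outcomes B1=F, B2=F, B3=T, B3=F, B4=S, B4=E, B5=F
input #4, t=4, u=4, w=-3: outcomes B1=F, B2=F, B3=T, B3=F, B4=S, B4=E, B5=F
together the pool reaches 9 outcomes: B1=T, B1=F, B2=F, B3=T, B3=F, B4=S, B4=E, B5=T, B5=F
no size-1 subset reaches all 9 outcomes (best union: 7/9)
the canonical winner is {1, 3}: size 2, full 9-outcome coverage, earliest index list among size-2 covers
Answer: 1, 3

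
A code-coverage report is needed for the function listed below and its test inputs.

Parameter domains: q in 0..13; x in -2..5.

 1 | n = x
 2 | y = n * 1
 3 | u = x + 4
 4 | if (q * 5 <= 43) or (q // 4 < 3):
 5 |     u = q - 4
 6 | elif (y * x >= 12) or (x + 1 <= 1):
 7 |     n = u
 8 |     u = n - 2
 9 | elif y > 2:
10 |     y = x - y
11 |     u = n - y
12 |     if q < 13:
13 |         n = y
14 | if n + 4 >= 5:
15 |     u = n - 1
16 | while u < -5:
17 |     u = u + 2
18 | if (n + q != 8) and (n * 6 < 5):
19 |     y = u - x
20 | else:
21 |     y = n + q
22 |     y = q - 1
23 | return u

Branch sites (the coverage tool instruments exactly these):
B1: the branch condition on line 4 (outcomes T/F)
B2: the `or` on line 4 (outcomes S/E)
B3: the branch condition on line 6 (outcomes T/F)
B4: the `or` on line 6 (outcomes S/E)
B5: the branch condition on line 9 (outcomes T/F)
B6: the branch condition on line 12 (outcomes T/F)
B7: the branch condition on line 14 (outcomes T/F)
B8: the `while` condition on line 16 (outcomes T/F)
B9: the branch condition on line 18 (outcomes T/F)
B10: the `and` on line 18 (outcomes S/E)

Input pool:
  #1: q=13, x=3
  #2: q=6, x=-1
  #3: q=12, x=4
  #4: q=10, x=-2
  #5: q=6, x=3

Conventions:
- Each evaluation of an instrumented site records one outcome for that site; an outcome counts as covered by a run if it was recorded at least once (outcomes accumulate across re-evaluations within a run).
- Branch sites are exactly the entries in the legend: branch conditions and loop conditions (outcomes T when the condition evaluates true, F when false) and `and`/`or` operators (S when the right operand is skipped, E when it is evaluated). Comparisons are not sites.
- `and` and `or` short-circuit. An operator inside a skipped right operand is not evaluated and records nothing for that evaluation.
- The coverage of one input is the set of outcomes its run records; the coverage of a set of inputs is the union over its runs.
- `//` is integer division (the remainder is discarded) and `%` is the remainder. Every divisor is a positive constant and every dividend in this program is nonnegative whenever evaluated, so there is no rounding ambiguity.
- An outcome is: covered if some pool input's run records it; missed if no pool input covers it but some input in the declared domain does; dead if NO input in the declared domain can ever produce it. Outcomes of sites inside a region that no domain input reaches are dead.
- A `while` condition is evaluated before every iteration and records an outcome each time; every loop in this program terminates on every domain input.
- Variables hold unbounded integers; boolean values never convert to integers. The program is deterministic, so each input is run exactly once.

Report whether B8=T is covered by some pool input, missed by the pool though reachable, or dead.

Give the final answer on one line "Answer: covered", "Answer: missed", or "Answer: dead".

no pool input records B8=T
checking all 112 inputs in the declared domain: B8=T is never recorded -> dead

Answer: dead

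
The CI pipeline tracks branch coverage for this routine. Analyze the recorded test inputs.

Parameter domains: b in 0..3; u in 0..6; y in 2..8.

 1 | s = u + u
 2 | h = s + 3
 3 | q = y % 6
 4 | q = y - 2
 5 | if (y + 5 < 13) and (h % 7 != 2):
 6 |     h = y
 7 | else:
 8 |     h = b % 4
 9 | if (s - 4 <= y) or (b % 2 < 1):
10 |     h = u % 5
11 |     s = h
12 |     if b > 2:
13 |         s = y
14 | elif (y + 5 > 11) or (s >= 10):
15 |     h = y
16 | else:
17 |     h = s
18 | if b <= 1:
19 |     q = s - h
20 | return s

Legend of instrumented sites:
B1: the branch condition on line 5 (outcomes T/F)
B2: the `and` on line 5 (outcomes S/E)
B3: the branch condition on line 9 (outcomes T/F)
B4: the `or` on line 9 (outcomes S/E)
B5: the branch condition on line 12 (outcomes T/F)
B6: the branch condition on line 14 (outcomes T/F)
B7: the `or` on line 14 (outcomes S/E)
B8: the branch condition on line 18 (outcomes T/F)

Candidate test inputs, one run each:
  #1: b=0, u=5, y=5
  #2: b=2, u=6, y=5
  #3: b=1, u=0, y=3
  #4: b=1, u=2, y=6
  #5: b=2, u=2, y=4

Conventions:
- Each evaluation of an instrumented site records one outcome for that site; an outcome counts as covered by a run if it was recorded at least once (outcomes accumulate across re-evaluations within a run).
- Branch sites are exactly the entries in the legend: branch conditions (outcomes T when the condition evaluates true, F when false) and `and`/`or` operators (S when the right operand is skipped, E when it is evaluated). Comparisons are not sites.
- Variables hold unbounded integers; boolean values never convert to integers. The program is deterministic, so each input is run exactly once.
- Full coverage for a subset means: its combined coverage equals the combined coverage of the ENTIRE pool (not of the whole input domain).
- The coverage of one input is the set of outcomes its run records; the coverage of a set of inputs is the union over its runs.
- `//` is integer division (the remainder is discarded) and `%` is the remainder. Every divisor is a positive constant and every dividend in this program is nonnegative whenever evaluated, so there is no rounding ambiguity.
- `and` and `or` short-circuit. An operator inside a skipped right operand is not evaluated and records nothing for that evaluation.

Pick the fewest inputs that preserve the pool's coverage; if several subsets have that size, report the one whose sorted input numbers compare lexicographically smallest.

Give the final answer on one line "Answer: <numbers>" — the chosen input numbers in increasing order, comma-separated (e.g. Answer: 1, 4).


#1 (b=0, u=5, y=5) -> B2->E, B1->T, B4->E, B3->T, B5->F, B8->T; covered: B1=T, B2=E, B3=T, B4=E, B5=F, B8=T
#2 (b=2, u=6, y=5) -> B2->E, B1->T, B4->E, B3->T, B5->F, B8->F; covered: B1=T, B2=E, B3=T, B4=E, B5=F, B8=F
#3 (b=1, u=0, y=3) -> B2->E, B1->T, B4->S, B3->T, B5->F, B8->T; covered: B1=T, B2=E, B3=T, B4=S, B5=F, B8=T
#4 (b=1, u=2, y=6) -> B2->E, B1->T, B4->S, B3->T, B5->F, B8->T; covered: B1=T, B2=E, B3=T, B4=S, B5=F, B8=T
#5 (b=2, u=2, y=4) -> B2->E, B1->T, B4->S, B3->T, B5->F, B8->F; covered: B1=T, B2=E, B3=T, B4=S, B5=F, B8=F
the full pool covers 8 outcomes: B1=T, B2=E, B3=T, B4=S, B4=E, B5=F, B8=T, B8=F
checked all size-1 subsets: none covers 8 outcomes (max 6/8)
the canonical winner is {1, 5}: size 2, full 8-outcome coverage, earliest index list among size-2 covers
Answer: 1, 5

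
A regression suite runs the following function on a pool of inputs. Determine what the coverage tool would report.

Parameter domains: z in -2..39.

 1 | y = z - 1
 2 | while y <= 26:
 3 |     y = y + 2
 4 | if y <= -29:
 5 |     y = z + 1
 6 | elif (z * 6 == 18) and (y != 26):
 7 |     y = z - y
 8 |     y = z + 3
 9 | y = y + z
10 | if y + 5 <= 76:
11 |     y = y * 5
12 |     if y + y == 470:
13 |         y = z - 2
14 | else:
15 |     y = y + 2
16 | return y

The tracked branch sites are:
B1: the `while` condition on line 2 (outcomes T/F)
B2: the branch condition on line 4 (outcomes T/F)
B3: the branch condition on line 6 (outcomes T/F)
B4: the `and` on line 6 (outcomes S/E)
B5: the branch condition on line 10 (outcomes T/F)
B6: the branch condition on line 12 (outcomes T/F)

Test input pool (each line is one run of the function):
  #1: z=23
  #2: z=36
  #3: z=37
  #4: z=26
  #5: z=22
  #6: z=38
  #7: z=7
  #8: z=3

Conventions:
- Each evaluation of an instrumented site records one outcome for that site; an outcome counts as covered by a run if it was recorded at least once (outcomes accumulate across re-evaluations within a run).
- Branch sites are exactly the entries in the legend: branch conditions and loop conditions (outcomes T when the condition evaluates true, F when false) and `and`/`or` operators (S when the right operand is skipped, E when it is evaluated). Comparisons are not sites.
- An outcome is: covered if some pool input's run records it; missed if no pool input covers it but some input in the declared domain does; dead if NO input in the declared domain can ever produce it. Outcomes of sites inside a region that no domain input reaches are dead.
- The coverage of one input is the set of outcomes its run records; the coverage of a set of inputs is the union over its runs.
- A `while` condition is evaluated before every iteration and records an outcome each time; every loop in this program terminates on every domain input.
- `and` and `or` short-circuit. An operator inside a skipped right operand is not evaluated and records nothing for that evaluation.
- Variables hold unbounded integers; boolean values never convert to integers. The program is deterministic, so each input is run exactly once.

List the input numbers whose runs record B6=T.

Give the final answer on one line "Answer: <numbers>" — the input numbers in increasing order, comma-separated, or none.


input #1 (z=23): never hits B6=T
input #2 (z=36): never hits B6=T
input #3 (z=37): never hits B6=T
input #4 (z=26): never hits B6=T
input #5 (z=22): never hits B6=T
input #6 (z=38): never hits B6=T
input #7 (z=7): never hits B6=T
input #8 (z=3): never hits B6=T
Answer: none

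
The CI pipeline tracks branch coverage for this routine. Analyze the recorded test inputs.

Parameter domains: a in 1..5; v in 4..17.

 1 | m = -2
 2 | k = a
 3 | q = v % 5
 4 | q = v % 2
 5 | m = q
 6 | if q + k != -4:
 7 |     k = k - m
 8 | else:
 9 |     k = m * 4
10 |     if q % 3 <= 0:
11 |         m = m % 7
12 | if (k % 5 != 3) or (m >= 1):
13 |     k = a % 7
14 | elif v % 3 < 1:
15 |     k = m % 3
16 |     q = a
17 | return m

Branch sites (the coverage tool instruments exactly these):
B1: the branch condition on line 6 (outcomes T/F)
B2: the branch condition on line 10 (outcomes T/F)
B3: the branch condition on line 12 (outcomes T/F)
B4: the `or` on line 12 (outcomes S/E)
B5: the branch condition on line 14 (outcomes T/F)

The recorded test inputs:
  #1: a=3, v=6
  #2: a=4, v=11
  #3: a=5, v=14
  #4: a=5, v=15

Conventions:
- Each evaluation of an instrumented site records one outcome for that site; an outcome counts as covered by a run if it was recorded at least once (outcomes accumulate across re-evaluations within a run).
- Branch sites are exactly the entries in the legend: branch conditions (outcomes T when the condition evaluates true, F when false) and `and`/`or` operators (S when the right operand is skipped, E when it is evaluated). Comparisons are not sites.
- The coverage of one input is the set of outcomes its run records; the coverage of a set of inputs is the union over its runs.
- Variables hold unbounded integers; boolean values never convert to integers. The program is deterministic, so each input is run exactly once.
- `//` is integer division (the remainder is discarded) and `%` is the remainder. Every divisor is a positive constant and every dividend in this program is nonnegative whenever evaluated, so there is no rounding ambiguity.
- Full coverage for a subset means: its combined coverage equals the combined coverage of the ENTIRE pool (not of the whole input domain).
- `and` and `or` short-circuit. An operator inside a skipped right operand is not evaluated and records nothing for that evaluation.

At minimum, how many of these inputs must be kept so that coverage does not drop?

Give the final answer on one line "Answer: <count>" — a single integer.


input #1 (a=3, v=6): events B1->T, B4->E, B3->F, B5->T; covers B1=T, B3=F, B4=E, B5=T
input #2 (a=4, v=11): events B1->T, B4->E, B3->T; covers B1=T, B3=T, B4=E
input #3 (a=5, v=14): events B1->T, B4->S, B3->T; covers B1=T, B3=T, B4=S
input #4 (a=5, v=15): events B1->T, B4->S, B3->T; covers B1=T, B3=T, B4=S
the full pool covers 6 outcomes: B1=T, B3=T, B3=F, B4=S, B4=E, B5=T
checked all size-1 subsets: none covers 6 outcomes (max 4/6)
at size 2, {1, 3} reaches all 6 outcomes; every lexicographically earlier size-2 subset fails
Answer: 2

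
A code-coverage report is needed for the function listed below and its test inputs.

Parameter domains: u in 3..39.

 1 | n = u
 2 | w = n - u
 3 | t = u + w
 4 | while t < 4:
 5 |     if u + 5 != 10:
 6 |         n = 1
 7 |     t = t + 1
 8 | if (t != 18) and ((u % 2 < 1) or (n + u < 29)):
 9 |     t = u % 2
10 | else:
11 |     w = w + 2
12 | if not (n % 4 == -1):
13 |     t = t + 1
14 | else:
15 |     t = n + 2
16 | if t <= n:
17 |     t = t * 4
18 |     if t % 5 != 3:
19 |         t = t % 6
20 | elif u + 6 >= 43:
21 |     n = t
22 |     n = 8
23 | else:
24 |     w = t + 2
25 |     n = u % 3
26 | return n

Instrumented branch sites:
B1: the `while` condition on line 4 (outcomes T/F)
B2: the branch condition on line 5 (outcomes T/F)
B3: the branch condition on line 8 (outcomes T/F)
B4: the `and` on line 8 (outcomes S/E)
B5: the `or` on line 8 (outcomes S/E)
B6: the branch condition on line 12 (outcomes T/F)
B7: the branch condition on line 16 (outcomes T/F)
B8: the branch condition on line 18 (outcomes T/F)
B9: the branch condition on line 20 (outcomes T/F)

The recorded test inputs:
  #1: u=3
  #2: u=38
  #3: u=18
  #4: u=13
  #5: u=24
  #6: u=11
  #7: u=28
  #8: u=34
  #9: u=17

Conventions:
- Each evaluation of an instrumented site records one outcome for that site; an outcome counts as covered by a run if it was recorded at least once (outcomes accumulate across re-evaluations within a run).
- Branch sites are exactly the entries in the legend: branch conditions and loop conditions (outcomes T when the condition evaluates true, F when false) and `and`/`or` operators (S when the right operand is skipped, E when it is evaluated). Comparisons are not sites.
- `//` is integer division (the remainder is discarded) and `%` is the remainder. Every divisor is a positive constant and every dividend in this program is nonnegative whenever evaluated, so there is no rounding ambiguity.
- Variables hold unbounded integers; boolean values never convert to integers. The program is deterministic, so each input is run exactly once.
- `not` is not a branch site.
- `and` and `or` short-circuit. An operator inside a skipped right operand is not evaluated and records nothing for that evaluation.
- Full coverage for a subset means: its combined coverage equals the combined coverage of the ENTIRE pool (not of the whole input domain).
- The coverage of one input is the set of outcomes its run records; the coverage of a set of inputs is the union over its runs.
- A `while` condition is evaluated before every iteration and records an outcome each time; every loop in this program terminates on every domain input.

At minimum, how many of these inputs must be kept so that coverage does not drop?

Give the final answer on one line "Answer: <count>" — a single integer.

input #1 (u=3): events B1->T, B2->T, B1->F, B4->E, B5->E, B3->T, B6->T, B7->F, B9->F; covers B1=T, B1=F, B2=T, B3=T, B4=E, B5=E, B6=T, B7=F, B9=F
input #2 (u=38): events B1->F, B4->E, B5->S, B3->T, B6->T, B7->T, B8->T; covers B1=F, B3=T, B4=E, B5=S, B6=T, B7=T, B8=T
input #3 (u=18): events B1->F, B4->S, B3->F, B6->T, B7->F, B9->F; covers B1=F, B3=F, B4=S, B6=T, B7=F, B9=F
input #4 (u=13): events B1->F, B4->E, B5->E, B3->T, B6->T, B7->T, B8->F; covers B1=F, B3=T, B4=E, B5=E, B6=T, B7=T, B8=F
input #5 (u=24): events B1->F, B4->E, B5->S, B3->T, B6->T, B7->T, B8->T; covers B1=F, B3=T, B4=E, B5=S, B6=T, B7=T, B8=T
input #6 (u=11): events B1->F, B4->E, B5->E, B3->T, B6->T, B7->T, B8->F; covers B1=F, B3=T, B4=E, B5=E, B6=T, B7=T, B8=F
input #7 (u=28): events B1->F, B4->E, B5->S, B3->T, B6->T, B7->T, B8->T; covers B1=F, B3=T, B4=E, B5=S, B6=T, B7=T, B8=T
input #8 (u=34): events B1->F, B4->E, B5->S, B3->T, B6->T, B7->T, B8->T; covers B1=F, B3=T, B4=E, B5=S, B6=T, B7=T, B8=T
input #9 (u=17): events B1->F, B4->E, B5->E, B3->F, B6->T, B7->F, B9->F; covers B1=F, B3=F, B4=E, B5=E, B6=T, B7=F, B9=F
pool-wide coverage (15 outcomes): B1=T, B1=F, B2=T, B3=T, B3=F, B4=S, B4=E, B5=S, B5=E, B6=T, B7=T, B7=F, B8=T, B8=F, B9=F
size 1 is not enough: best union over all size-1 subsets is 9/15
size 2 is not enough: best union over all size-2 subsets is 12/15
size 3 is not enough: best union over all size-3 subsets is 14/15
size 4: inputs {1, 2, 3, 4} cover all 15 outcomes, and no lexicographically smaller subset of this size does

Answer: 4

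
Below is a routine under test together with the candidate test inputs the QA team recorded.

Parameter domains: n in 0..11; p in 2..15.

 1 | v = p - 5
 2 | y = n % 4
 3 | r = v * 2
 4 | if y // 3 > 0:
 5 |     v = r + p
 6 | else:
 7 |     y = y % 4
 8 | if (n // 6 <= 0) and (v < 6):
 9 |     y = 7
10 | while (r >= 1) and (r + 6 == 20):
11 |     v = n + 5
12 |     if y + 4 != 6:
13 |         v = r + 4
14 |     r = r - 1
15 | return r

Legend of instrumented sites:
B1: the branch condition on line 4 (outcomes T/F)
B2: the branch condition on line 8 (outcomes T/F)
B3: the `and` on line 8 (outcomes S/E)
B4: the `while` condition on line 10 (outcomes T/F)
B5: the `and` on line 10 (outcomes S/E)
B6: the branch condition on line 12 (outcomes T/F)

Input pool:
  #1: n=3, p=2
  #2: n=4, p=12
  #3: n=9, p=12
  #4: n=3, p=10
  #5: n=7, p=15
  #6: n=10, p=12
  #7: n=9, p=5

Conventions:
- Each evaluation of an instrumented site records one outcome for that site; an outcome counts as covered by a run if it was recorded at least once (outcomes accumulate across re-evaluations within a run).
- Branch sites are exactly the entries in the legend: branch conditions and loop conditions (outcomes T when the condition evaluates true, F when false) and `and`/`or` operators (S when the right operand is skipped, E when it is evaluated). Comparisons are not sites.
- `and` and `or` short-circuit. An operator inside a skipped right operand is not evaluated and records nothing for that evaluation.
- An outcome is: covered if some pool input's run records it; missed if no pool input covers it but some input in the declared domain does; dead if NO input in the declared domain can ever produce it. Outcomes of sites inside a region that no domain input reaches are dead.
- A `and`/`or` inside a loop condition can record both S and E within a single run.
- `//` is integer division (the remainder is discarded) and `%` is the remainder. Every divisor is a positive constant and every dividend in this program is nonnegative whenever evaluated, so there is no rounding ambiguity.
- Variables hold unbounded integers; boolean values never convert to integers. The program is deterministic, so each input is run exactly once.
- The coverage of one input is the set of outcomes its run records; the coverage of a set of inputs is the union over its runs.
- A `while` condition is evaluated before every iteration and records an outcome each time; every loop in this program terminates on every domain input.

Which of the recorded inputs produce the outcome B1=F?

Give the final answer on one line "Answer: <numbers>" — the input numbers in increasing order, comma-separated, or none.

input #1 (n=3, p=2): does not record B1=F
input #2 (n=4, p=12): records B1=F
input #3 (n=9, p=12): records B1=F
input #4 (n=3, p=10): does not record B1=F
input #5 (n=7, p=15): does not record B1=F
input #6 (n=10, p=12): records B1=F
input #7 (n=9, p=5): records B1=F

Answer: 2, 3, 6, 7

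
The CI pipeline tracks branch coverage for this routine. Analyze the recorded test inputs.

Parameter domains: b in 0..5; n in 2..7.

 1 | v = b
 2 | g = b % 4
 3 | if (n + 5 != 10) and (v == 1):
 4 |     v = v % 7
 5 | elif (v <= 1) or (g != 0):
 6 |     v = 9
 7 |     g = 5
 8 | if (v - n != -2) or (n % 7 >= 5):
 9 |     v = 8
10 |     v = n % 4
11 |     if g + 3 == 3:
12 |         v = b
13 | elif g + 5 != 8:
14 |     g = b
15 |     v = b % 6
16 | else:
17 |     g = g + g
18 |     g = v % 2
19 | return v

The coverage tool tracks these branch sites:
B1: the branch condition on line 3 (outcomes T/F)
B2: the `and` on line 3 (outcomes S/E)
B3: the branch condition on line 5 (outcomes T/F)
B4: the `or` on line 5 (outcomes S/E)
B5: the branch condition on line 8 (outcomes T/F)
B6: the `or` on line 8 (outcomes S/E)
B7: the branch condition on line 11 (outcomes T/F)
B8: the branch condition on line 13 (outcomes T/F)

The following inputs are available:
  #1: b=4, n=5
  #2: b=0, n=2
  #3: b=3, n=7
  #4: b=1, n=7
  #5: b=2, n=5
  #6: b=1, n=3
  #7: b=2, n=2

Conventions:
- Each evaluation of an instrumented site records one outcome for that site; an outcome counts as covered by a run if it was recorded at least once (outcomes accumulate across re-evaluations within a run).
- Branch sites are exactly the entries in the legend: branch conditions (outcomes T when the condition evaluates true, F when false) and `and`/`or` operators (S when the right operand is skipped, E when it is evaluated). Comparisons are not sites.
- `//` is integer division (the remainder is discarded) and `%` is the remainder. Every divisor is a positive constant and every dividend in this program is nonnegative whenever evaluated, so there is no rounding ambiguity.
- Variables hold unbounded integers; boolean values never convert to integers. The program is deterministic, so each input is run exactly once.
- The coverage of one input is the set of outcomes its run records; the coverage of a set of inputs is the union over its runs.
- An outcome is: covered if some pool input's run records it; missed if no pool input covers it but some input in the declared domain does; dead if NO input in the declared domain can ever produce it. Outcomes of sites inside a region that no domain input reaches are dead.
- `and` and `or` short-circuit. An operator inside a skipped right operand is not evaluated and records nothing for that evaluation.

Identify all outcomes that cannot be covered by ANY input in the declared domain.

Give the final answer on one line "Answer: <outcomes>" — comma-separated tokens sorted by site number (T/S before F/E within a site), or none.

sweeping the full domain (36 inputs) for each outcome:
  B8=F: no domain input ever produces it -> dead
  reachable outcomes have witnesses, e.g. B1=T (e.g. b=1, n=2), B1=F (e.g. b=0, n=2), B2=S (e.g. b=0, n=5), B2=E (e.g. b=0, n=2)

Answer: B8=F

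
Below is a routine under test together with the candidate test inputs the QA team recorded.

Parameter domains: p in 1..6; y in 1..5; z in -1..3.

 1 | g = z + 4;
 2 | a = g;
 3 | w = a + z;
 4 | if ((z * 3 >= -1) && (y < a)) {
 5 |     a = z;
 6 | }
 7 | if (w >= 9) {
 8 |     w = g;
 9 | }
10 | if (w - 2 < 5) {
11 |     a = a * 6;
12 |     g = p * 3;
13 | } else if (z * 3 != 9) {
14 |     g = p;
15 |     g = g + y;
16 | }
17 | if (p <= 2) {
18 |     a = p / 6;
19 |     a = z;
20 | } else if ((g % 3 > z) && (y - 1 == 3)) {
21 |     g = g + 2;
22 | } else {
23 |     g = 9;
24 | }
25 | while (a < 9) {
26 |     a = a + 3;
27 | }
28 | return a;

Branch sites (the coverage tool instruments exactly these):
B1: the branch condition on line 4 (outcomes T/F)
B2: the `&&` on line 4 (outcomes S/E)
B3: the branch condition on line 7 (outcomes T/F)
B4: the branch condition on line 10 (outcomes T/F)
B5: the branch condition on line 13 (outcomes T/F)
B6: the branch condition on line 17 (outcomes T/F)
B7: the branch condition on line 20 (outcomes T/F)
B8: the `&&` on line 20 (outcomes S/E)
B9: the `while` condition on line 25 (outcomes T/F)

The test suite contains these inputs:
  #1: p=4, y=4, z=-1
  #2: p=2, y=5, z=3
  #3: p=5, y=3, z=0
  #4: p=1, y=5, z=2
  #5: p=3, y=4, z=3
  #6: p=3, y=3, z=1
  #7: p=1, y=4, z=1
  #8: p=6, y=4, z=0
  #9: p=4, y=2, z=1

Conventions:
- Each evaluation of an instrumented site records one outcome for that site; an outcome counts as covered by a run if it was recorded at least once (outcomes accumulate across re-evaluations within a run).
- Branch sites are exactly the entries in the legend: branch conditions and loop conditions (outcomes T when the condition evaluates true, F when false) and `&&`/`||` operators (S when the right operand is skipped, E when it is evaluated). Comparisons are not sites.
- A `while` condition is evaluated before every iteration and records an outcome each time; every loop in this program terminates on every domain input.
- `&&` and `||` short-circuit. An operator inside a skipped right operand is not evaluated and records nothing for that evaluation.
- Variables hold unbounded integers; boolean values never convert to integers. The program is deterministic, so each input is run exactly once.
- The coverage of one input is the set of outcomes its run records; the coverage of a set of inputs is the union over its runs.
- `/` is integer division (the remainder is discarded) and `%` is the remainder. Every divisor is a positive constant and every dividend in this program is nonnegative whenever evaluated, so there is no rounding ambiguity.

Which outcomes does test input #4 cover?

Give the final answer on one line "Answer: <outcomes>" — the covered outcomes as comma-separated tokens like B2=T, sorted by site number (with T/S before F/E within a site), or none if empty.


Tracing the run of input #4 (p=1, y=5, z=2):
  B2->E, B1->T, B3->F, B4->F, B5->T, B6->T, B9->T, B9->T, B9->T, B9->F
deduplicating events, the covered set is: B1=T, B2=E, B3=F, B4=F, B5=T, B6=T, B9=T, B9=F
Answer: B1=T, B2=E, B3=F, B4=F, B5=T, B6=T, B9=T, B9=F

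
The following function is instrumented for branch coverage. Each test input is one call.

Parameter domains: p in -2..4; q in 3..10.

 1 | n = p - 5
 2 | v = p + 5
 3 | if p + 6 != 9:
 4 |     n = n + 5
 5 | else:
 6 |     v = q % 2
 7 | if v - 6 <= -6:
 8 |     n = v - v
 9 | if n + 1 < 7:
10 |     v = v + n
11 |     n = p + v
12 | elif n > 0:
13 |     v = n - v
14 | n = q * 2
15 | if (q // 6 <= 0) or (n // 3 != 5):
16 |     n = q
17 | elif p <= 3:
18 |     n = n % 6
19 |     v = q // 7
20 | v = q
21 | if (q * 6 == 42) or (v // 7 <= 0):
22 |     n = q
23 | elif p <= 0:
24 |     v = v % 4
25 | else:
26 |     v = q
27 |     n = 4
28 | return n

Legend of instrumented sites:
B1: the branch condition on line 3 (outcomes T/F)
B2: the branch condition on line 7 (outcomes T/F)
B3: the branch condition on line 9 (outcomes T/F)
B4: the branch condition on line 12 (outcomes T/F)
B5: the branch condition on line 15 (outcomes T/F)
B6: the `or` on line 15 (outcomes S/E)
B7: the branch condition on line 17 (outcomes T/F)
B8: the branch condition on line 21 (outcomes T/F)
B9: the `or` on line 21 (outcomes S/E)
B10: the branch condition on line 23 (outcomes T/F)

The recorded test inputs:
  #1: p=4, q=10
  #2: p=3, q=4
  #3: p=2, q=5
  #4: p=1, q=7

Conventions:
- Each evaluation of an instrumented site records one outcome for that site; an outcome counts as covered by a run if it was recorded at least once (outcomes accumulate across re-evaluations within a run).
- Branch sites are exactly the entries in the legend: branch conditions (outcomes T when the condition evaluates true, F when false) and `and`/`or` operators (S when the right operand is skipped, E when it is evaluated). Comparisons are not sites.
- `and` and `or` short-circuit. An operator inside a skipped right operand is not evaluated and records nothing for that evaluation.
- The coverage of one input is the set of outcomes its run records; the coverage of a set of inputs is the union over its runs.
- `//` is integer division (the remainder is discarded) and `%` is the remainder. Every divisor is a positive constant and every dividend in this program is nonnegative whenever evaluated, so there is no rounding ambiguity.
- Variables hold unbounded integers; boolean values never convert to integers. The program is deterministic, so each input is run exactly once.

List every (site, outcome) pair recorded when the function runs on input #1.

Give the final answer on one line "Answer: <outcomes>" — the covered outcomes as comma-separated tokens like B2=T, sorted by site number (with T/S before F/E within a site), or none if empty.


Tracing the run of input #1 (p=4, q=10):
  B1->T, B2->F, B3->T, B6->E, B5->T, B9->E, B8->F, B10->F
distinct outcomes covered: B1=T, B2=F, B3=T, B5=T, B6=E, B8=F, B9=E, B10=F
Answer: B1=T, B2=F, B3=T, B5=T, B6=E, B8=F, B9=E, B10=F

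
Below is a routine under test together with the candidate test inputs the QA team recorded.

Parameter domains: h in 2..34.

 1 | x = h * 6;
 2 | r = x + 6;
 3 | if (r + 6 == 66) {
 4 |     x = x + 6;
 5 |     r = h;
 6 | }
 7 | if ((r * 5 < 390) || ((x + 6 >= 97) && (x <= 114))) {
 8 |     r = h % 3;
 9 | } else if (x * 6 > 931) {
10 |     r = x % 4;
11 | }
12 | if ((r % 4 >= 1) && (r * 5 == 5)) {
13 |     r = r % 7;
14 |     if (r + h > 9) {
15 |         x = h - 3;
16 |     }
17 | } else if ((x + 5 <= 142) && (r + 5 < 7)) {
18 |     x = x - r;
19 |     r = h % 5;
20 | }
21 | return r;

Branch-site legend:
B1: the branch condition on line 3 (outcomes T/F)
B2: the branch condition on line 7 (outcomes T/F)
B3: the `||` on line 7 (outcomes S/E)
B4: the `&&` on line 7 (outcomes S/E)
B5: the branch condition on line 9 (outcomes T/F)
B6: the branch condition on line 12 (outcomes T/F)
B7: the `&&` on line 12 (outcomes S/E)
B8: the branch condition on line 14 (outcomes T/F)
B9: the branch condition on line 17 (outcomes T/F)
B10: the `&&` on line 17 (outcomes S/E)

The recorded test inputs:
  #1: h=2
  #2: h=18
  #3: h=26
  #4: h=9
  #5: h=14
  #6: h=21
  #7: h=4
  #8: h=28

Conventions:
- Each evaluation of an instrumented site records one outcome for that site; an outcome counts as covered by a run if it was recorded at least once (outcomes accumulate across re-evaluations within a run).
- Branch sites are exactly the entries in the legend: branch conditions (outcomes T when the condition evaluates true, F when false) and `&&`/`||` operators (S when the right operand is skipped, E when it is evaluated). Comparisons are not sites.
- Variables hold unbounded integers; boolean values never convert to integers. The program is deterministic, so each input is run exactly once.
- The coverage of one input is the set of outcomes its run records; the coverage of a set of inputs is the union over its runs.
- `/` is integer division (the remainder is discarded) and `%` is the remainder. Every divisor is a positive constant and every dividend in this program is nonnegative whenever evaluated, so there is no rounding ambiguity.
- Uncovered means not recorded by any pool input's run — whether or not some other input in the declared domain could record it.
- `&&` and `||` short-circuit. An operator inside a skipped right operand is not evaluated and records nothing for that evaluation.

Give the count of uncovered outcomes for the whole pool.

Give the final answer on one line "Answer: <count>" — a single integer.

input #1 (h=2): covers B1=F, B2=T, B3=S, B6=F, B7=E, B9=F, B10=E
input #2 (h=18): covers B1=F, B2=T, B3=E, B4=E, B6=F, B7=S, B9=T, B10=E
input #3 (h=26): covers B1=F, B2=F, B3=E, B4=E, B5=T, B6=F, B7=S, B9=F, B10=S
input #4 (h=9): covers B1=T, B2=T, B3=S, B6=F, B7=S, B9=T, B10=E
input #5 (h=14): covers B1=F, B2=F, B3=E, B4=S, B5=F, B6=F, B7=E, B9=F, B10=E
input #6 (h=21): covers B1=F, B2=F, B3=E, B4=E, B5=F, B6=F, B7=S, B9=F, B10=E
input #7 (h=4): covers B1=F, B2=T, B3=S, B6=T, B7=E, B8=F
input #8 (h=28): covers B1=F, B2=F, B3=E, B4=E, B5=T, B6=F, B7=S, B9=F, B10=S
union over the pool: B1=T, B1=F, B2=T, B2=F, B3=S, B3=E, B4=S, B4=E, B5=T, B5=F, B6=T, B6=F, B7=S, B7=E, B8=F, B9=T, B9=F, B10=S, B10=E
uncovered (1 of 20): B8=T

Answer: 1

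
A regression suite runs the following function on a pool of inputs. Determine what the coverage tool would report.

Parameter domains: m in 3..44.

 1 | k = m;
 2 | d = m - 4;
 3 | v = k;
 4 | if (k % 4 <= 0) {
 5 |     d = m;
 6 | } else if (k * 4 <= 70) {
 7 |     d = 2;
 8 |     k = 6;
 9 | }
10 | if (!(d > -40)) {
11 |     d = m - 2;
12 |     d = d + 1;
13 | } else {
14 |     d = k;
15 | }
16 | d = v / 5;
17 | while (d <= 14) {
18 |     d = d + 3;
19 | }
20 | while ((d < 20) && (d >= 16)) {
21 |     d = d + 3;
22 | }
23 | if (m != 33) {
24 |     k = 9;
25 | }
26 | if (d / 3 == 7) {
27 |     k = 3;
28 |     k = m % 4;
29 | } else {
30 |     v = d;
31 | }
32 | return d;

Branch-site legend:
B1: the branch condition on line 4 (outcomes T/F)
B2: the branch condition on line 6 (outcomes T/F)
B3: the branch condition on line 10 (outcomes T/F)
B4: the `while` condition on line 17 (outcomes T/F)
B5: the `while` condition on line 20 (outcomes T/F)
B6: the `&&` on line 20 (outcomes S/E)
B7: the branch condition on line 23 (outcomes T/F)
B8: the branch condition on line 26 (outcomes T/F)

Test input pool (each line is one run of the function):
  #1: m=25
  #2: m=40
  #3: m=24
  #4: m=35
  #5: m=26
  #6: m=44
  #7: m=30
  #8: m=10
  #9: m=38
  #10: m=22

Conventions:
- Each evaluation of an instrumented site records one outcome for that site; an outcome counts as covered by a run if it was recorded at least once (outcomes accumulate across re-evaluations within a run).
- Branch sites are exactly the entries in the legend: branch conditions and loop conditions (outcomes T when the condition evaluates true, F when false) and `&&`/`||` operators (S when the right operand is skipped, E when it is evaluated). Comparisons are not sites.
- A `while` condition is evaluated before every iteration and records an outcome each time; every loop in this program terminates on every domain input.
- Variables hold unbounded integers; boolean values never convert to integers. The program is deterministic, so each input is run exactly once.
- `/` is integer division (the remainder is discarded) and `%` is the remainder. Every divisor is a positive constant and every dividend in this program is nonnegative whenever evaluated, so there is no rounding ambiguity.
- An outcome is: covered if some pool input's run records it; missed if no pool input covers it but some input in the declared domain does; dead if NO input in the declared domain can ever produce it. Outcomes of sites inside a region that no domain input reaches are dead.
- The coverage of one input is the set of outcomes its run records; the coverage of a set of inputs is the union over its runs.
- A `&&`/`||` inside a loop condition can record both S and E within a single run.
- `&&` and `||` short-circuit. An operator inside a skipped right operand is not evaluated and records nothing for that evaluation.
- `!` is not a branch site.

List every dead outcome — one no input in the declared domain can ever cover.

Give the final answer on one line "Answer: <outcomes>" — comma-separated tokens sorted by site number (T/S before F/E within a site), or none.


running all 42 domain inputs and tallying outcomes:
  B3=T: no domain input ever produces it -> dead
  reachable outcomes have witnesses, e.g. B1=T (e.g. m=4), B1=F (e.g. m=3), B2=T (e.g. m=3), B2=F (e.g. m=18)
Answer: B3=T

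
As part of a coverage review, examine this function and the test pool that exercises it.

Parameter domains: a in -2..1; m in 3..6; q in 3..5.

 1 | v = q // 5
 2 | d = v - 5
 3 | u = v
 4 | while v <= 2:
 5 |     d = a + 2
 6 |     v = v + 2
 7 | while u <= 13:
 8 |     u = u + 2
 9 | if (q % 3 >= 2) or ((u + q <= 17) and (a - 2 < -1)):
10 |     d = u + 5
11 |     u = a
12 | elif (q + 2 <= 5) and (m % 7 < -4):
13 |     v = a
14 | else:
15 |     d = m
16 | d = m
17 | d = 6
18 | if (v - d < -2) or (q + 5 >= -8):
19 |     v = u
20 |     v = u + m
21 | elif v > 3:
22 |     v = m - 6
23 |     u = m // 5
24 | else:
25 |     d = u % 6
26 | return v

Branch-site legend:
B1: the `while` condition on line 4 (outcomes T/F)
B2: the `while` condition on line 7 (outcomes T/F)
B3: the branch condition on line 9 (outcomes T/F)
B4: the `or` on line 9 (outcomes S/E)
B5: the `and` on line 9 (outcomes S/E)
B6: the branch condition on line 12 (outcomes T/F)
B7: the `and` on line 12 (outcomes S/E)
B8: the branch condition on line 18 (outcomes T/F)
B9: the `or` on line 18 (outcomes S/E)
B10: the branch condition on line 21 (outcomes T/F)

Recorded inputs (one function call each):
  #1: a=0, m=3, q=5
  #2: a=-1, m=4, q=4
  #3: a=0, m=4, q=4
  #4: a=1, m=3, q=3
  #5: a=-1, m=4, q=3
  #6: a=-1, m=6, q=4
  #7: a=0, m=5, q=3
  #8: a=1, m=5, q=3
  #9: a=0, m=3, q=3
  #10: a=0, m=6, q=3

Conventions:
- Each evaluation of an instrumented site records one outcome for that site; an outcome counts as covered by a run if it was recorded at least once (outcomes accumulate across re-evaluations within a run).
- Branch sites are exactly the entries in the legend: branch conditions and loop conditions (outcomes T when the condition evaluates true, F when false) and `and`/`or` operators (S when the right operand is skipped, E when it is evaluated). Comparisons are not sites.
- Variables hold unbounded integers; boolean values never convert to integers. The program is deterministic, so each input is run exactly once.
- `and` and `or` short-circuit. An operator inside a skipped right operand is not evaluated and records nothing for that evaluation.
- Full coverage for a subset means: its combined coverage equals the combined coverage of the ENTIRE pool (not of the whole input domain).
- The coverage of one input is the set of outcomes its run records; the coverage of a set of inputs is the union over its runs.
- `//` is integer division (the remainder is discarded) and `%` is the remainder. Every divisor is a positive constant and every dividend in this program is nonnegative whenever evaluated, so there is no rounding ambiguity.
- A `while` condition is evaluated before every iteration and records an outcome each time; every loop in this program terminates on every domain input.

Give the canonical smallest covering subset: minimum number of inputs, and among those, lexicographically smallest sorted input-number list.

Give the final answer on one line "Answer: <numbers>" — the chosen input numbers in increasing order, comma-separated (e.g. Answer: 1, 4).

run #1 (a=0, m=3, q=5) records B1=T, B1=F, B2=T, B2=F, B3=T, B4=S, B8=T, B9=S
run #2 (a=-1, m=4, q=4) records B1=T, B1=F, B2=T, B2=F, B3=F, B4=E, B5=S, B6=F, B7=S, B8=T, B9=E
run #3 (a=0, m=4, q=4) records B1=T, B1=F, B2=T, B2=F, B3=F, B4=E, B5=S, B6=F, B7=S, B8=T, B9=E
run #4 (a=1, m=3, q=3) records B1=T, B1=F, B2=T, B2=F, B3=F, B4=E, B5=E, B6=F, B7=E, B8=T, B9=E
run #5 (a=-1, m=4, q=3) records B1=T, B1=F, B2=T, B2=F, B3=T, B4=E, B5=E, B8=T, B9=E
run #6 (a=-1, m=6, q=4) records B1=T, B1=F, B2=T, B2=F, B3=F, B4=E, B5=S, B6=F, B7=S, B8=T, B9=E
run #7 (a=0, m=5, q=3) records B1=T, B1=F, B2=T, B2=F, B3=T, B4=E, B5=E, B8=T, B9=E
run #8 (a=1, m=5, q=3) records B1=T, B1=F, B2=T, B2=F, B3=F, B4=E, B5=E, B6=F, B7=E, B8=T, B9=E
run #9 (a=0, m=3, q=3) records B1=T, B1=F, B2=T, B2=F, B3=T, B4=E, B5=E, B8=T, B9=E
run #10 (a=0, m=6, q=3) records B1=T, B1=F, B2=T, B2=F, B3=T, B4=E, B5=E, B8=T, B9=E
the full pool covers 16 outcomes: B1=T, B1=F, B2=T, B2=F, B3=T, B3=F, B4=S, B4=E, B5=S, B5=E, B6=F, B7=S, B7=E, B8=T, B9=S, B9=E
size 1 is not enough: best union over all size-1 subsets is 11/16
size 2 is not enough: best union over all size-2 subsets is 14/16
inputs {1, 2, 4} (size 3) cover everything; no size-3 subset with a lexicographically smaller index list covers all 16

Answer: 1, 2, 4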